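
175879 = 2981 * 59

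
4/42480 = 1/10620 = 0.00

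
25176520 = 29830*844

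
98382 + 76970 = 175352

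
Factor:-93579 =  - 3^1*31193^1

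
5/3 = 1 + 2/3 = 1.67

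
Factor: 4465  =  5^1*  19^1*47^1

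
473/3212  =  43/292 = 0.15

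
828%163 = 13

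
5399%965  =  574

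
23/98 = 23/98 = 0.23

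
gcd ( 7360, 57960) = 920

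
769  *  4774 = 3671206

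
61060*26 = 1587560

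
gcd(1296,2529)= 9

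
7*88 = 616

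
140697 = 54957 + 85740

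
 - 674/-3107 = 674/3107 = 0.22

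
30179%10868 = 8443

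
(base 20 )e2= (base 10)282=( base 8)432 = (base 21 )d9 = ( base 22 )ci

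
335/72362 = 335/72362 = 0.00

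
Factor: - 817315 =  - 5^1 * 31^1*5273^1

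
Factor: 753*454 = 2^1 * 3^1*227^1*251^1 =341862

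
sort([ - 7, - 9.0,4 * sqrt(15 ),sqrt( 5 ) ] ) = [ - 9.0, - 7,sqrt ( 5 ), 4*sqrt(15)]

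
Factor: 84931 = 7^1*11^1 * 1103^1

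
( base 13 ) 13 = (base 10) 16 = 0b10000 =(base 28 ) G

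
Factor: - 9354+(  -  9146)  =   - 2^2*5^3 * 37^1 = - 18500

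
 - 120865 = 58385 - 179250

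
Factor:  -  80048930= - 2^1*5^1 * 13^1*615761^1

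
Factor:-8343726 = -2^1*3^1*1390621^1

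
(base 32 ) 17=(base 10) 39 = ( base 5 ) 124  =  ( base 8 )47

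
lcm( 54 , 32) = 864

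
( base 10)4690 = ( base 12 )286A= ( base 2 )1001001010010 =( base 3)20102201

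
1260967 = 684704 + 576263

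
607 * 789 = 478923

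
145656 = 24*6069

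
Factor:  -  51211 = -83^1*617^1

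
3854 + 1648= 5502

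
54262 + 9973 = 64235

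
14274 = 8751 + 5523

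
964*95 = 91580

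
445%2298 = 445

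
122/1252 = 61/626 = 0.10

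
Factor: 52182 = 2^1 *3^2*13^1*223^1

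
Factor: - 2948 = -2^2 * 11^1 * 67^1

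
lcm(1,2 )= 2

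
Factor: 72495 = 3^4*5^1 * 179^1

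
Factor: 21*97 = 2037= 3^1 * 7^1*97^1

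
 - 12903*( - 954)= 12309462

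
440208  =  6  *73368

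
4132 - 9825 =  - 5693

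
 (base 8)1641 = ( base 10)929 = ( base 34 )RB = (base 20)269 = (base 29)131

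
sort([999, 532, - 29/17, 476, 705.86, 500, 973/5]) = [ - 29/17, 973/5,476,  500, 532, 705.86,999]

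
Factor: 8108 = 2^2 * 2027^1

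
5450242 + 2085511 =7535753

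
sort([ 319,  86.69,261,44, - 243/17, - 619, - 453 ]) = [-619, - 453, -243/17,44,86.69,261,319 ]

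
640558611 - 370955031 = 269603580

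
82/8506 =41/4253  =  0.01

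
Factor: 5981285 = 5^1*41^1*163^1*179^1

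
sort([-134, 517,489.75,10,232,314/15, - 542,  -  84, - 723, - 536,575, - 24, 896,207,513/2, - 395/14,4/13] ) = [ - 723,  -  542,-536,-134,  -  84, - 395/14, - 24, 4/13,10,314/15,207,232,513/2,489.75, 517, 575,896 ]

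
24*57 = 1368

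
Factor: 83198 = 2^1*17^1*2447^1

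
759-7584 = -6825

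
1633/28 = 1633/28 = 58.32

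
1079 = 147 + 932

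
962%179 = 67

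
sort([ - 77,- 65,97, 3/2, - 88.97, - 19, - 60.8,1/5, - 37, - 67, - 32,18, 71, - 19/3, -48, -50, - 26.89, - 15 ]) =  [ - 88.97, - 77, - 67, - 65, - 60.8, - 50, - 48, - 37,  -  32, - 26.89,- 19, - 15,-19/3,1/5,3/2, 18, 71, 97]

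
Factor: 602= 2^1 * 7^1* 43^1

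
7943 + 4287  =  12230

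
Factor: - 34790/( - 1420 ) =2^( - 1 )*7^2 = 49/2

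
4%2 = 0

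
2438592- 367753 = 2070839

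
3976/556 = 7 + 21/139 = 7.15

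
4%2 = 0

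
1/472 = 1/472= 0.00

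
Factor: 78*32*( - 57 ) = - 142272 = - 2^6*3^2*13^1*19^1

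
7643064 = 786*9724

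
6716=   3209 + 3507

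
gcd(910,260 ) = 130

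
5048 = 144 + 4904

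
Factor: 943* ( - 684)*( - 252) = 2^4*3^4*7^1*19^1*23^1*41^1 = 162543024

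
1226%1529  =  1226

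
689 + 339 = 1028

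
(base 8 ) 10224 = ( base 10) 4244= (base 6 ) 31352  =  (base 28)5BG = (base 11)3209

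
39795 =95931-56136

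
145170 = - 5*( - 29034 ) 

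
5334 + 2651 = 7985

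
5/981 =5/981 = 0.01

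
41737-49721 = - 7984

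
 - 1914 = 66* ( - 29)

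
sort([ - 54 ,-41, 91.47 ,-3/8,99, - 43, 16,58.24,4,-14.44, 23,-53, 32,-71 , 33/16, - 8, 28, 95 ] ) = [ -71, - 54,- 53, - 43, - 41, - 14.44,-8, - 3/8,33/16, 4, 16,  23, 28, 32, 58.24,91.47,95,99] 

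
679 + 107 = 786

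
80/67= 1 + 13/67 = 1.19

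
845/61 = 845/61 = 13.85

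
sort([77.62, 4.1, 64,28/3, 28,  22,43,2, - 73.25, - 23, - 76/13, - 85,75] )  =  [ - 85, - 73.25, - 23, - 76/13,  2, 4.1,28/3, 22, 28, 43, 64, 75,77.62 ]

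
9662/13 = 743  +  3/13 = 743.23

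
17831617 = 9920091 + 7911526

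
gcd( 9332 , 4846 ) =2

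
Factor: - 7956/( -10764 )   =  17^1*23^(-1)= 17/23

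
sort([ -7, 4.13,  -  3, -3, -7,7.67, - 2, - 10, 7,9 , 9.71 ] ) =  [ - 10, - 7, - 7, - 3, - 3, - 2,4.13, 7, 7.67, 9, 9.71]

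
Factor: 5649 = 3^1* 7^1 * 269^1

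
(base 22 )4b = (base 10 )99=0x63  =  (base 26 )3L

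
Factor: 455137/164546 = 2^( - 1) * 29^( - 1)*37^1*2837^(  -  1)*12301^1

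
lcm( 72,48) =144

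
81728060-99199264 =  - 17471204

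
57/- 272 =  - 57/272  =  -  0.21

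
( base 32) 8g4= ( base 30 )9K8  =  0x2204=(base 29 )AA8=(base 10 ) 8708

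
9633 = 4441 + 5192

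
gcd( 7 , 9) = 1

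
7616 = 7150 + 466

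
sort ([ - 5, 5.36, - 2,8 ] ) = [ - 5, - 2, 5.36,8 ] 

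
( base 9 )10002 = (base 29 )7N9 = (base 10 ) 6563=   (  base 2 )1100110100011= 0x19A3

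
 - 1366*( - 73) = 99718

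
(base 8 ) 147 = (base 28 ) 3j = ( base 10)103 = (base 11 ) 94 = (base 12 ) 87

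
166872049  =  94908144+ 71963905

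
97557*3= 292671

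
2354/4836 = 1177/2418 = 0.49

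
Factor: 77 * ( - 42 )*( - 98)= 316932 = 2^2 * 3^1*7^4 * 11^1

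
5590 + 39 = 5629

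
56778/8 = 7097 + 1/4 = 7097.25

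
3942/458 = 8+139/229 = 8.61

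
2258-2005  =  253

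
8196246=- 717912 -  -  8914158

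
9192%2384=2040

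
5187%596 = 419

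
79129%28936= 21257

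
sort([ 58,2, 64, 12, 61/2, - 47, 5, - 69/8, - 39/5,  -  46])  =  [ - 47,-46, - 69/8, - 39/5,2,5, 12,61/2,58,64 ] 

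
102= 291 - 189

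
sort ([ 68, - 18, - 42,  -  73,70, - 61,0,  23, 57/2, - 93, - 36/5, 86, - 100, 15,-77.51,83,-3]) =[ - 100, - 93 , - 77.51, - 73, - 61,-42,-18,  -  36/5, - 3, 0, 15,23,  57/2,68,70, 83,  86 ] 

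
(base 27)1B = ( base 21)1h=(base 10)38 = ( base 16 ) 26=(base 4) 212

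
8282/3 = 8282/3 = 2760.67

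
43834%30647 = 13187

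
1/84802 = 1/84802 = 0.00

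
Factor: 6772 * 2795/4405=3785548/881 = 2^2 * 13^1*43^1*881^(-1)*1693^1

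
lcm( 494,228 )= 2964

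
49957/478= 49957/478 = 104.51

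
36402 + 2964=39366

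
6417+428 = 6845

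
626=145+481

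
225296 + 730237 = 955533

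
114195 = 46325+67870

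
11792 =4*2948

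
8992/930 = 9 + 311/465 = 9.67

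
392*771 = 302232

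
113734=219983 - 106249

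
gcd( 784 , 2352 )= 784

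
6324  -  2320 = 4004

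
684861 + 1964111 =2648972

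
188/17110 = 94/8555 = 0.01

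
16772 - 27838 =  - 11066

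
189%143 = 46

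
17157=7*2451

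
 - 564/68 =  - 141/17= - 8.29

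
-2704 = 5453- 8157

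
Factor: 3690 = 2^1*3^2*5^1*41^1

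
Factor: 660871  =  641^1*1031^1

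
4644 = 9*516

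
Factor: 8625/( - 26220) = -25/76 = -2^( - 2)*5^2*19^( - 1)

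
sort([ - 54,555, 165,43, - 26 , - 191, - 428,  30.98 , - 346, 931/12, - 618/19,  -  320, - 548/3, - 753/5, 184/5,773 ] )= [-428, -346, - 320, - 191,  -  548/3 , - 753/5, - 54, -618/19, - 26,30.98 , 184/5, 43, 931/12,  165, 555,773 ]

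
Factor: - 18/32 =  - 2^( - 4 )*3^2 =- 9/16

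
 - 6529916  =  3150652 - 9680568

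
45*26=1170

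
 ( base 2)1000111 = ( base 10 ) 71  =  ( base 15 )4b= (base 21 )38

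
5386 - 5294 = 92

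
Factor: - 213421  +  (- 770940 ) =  - 984361 = - 7^2*20089^1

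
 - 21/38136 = - 1 + 1815/1816  =  -0.00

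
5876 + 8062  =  13938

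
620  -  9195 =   -  8575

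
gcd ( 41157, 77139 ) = 9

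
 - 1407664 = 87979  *(  -  16)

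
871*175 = 152425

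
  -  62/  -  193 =62/193 = 0.32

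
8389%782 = 569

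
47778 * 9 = 430002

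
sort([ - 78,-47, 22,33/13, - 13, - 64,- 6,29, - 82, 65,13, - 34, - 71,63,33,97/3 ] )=[ - 82,- 78, - 71,- 64, - 47, - 34,-13, - 6,33/13, 13,22, 29, 97/3,33,63,65] 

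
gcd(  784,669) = 1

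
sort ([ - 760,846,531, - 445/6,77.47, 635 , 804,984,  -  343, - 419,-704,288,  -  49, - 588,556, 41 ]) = [- 760, - 704, - 588, - 419, - 343,- 445/6, - 49,41, 77.47,288, 531,556,635,804,846,984] 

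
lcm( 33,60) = 660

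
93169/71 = 93169/71 = 1312.24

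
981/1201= 981/1201  =  0.82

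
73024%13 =3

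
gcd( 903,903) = 903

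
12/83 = 12/83 = 0.14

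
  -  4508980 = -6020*749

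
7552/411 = 18 + 154/411 = 18.37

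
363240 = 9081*40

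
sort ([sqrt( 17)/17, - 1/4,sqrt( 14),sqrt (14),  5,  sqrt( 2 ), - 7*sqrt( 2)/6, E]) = [ - 7*sqrt( 2)/6, - 1/4, sqrt( 17)/17,sqrt(2), E, sqrt (14) , sqrt( 14 ),  5]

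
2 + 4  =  6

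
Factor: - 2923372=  - 2^2 * 730843^1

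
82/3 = 27 + 1/3 = 27.33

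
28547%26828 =1719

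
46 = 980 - 934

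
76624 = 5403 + 71221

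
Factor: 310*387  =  119970 =2^1*3^2*5^1*31^1*43^1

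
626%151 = 22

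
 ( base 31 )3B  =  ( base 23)4C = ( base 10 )104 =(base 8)150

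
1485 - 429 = 1056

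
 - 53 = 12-65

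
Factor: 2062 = 2^1*1031^1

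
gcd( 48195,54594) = 81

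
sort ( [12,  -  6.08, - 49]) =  [ - 49, -6.08,12]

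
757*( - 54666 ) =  - 41382162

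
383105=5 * 76621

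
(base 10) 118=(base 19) 64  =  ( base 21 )5D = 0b1110110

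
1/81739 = 1/81739 = 0.00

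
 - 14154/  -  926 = 15 + 132/463 = 15.29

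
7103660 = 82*86630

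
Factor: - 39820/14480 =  - 2^(-2)*11^1  =  - 11/4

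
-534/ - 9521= 534/9521 = 0.06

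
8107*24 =194568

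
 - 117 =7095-7212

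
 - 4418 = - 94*47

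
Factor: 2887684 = 2^2 * 721921^1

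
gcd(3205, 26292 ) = 1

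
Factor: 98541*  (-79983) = -7881604803=- 3^4*8887^1*10949^1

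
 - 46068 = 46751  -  92819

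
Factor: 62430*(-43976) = - 2^4 * 3^1*5^1*23^1*239^1*2081^1  =  - 2745421680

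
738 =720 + 18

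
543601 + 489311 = 1032912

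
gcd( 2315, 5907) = 1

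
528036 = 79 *6684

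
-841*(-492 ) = 413772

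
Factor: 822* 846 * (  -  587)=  - 408206844= - 2^2*3^3*47^1*137^1 *587^1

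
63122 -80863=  - 17741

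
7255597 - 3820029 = 3435568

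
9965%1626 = 209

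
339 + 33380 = 33719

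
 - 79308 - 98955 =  - 178263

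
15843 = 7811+8032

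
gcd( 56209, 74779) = 1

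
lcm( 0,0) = 0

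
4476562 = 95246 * 47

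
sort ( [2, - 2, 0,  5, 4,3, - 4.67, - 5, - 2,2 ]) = [ - 5,-4.67, - 2, - 2, 0 , 2, 2,3,4 , 5]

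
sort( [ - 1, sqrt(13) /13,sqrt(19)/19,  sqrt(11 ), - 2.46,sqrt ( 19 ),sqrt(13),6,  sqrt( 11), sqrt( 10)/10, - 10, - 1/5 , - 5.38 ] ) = [ - 10, - 5.38, - 2.46, - 1, - 1/5,sqrt( 19 )/19,sqrt( 13 ) /13, sqrt(10)/10,sqrt(11 ), sqrt(11 ),  sqrt(13 ), sqrt(19 ),6]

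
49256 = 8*6157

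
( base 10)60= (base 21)2i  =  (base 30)20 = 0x3C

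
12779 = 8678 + 4101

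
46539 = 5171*9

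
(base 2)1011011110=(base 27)105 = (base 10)734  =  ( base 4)23132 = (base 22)1b8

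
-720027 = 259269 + -979296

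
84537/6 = 28179/2 = 14089.50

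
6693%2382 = 1929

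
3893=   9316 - 5423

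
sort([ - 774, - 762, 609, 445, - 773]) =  [ - 774, - 773, - 762, 445, 609] 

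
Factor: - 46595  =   - 5^1*9319^1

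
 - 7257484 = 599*( - 12116)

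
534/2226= 89/371 = 0.24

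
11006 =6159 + 4847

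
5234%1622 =368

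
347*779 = 270313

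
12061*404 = 4872644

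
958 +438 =1396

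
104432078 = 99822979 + 4609099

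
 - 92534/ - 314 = 294 + 109/157 = 294.69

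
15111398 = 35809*422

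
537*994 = 533778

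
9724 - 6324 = 3400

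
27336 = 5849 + 21487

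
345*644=222180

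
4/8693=4/8693 =0.00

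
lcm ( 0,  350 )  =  0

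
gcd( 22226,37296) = 2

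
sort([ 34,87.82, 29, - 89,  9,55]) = [-89,9,29 , 34,55,87.82 ]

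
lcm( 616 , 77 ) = 616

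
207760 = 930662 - 722902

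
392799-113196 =279603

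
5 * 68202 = 341010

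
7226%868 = 282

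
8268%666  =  276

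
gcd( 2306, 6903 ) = 1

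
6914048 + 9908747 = 16822795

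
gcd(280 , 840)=280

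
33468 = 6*5578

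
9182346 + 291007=9473353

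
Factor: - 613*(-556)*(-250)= - 2^3*5^3*139^1*613^1 = - 85207000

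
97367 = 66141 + 31226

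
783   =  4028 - 3245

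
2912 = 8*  364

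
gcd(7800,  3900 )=3900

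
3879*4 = 15516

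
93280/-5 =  -18656 + 0/1 = - 18656.00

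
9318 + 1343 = 10661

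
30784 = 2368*13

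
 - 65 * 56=-3640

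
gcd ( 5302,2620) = 2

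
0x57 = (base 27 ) 36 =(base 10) 87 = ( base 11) 7a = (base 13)69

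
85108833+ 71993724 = 157102557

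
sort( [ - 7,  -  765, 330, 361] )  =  [ - 765, - 7 , 330 , 361] 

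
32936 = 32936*1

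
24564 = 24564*1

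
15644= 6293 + 9351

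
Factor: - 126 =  - 2^1*3^2*7^1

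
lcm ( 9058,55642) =389494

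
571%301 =270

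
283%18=13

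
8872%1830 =1552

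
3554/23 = 3554/23 = 154.52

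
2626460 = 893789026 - 891162566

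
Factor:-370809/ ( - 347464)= 2^ ( - 3 )  *3^2*13^(-2)*257^( - 1 )*41201^1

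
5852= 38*154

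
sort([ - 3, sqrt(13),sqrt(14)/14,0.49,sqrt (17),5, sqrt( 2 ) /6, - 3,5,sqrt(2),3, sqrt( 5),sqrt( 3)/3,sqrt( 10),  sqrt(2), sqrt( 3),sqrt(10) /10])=[ - 3,-3,sqrt ( 2)/6, sqrt(14 )/14,sqrt ( 10) /10,0.49,sqrt( 3) /3,sqrt( 2 ), sqrt(2),sqrt( 3),sqrt(5),3,sqrt( 10),sqrt(13), sqrt ( 17 ), 5,5] 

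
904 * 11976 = 10826304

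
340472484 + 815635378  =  1156107862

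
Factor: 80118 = 2^1*3^2*4451^1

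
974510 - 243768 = 730742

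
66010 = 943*70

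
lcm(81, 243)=243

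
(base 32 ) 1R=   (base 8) 73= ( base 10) 59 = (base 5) 214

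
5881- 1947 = 3934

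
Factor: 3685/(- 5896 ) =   -  2^( - 3)*5^1 = - 5/8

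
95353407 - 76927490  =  18425917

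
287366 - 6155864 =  - 5868498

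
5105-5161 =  - 56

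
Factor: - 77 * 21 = - 1617 = - 3^1*7^2  *11^1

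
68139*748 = 50967972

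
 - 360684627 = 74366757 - 435051384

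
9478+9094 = 18572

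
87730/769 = 87730/769 = 114.08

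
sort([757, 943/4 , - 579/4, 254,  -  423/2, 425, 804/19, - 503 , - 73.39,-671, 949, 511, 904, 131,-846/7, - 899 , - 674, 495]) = [ - 899, - 674,  -  671,  -  503, - 423/2, - 579/4, - 846/7, - 73.39 , 804/19, 131, 943/4, 254, 425, 495,511, 757,904,949]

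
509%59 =37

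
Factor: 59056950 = 2^1*3^1*5^2*393713^1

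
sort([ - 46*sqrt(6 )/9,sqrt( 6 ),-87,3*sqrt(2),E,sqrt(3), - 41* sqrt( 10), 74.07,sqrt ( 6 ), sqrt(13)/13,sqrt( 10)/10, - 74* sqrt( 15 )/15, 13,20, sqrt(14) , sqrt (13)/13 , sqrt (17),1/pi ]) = [ - 41*sqrt( 10) ,  -  87, - 74*sqrt(15)/15 , - 46* sqrt(6)/9,sqrt(13)/13,sqrt( 13)/13 , sqrt( 10)/10 , 1/pi,sqrt(3),sqrt( 6),sqrt( 6),E,sqrt(14) , sqrt(17), 3*sqrt( 2),  13,20,74.07]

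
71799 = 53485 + 18314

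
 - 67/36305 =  - 67/36305 = -  0.00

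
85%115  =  85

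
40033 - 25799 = 14234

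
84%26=6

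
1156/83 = 13+77/83= 13.93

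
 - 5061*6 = -30366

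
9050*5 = 45250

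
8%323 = 8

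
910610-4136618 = - 3226008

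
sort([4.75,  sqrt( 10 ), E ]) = [ E,  sqrt( 10), 4.75]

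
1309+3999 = 5308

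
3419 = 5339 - 1920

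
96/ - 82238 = -48/41119 = - 0.00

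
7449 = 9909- 2460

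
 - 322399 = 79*( - 4081 )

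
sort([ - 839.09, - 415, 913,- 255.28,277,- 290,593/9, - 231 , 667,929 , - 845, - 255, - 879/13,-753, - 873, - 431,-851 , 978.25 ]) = [ - 873, - 851, - 845,-839.09,  -  753, - 431, - 415 , - 290, - 255.28, - 255, -231, - 879/13,593/9,277 , 667,913, 929,978.25]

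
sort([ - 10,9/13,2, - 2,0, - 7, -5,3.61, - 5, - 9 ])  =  [ - 10, - 9,  -  7, - 5 ,  -  5, - 2,0, 9/13,2, 3.61 ]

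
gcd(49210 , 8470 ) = 70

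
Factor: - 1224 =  - 2^3*3^2*17^1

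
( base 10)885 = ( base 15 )3e0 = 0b1101110101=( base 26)181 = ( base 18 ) 2d3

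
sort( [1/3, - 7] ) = [ - 7, 1/3 ] 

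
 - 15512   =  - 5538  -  9974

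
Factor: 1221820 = 2^2*5^1*61091^1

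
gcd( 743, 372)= 1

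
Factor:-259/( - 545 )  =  5^(-1)*7^1 * 37^1 * 109^(-1)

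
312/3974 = 156/1987=0.08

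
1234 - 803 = 431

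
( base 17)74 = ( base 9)146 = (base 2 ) 1111011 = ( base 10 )123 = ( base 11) 102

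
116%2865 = 116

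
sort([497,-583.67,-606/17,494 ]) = [ - 583.67,-606/17 , 494,  497 ]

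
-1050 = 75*( - 14 )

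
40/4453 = 40/4453 = 0.01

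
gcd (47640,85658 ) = 2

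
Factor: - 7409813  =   - 7409813^1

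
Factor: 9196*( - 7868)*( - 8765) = 634183931920 = 2^4*5^1 * 7^1*11^2*19^1*281^1 *1753^1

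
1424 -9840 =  - 8416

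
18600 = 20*930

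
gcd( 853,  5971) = 853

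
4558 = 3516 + 1042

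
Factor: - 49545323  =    -  49545323^1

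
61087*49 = 2993263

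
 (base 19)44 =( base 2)1010000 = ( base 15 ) 55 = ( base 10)80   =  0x50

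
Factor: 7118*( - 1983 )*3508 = -49515398952=-2^3*3^1*661^1* 877^1*3559^1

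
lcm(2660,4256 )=21280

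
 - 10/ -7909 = 10/7909= 0.00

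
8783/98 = 8783/98=   89.62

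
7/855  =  7/855 = 0.01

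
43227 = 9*4803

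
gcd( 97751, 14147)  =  1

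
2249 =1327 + 922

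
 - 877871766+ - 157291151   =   -1035162917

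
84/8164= 21/2041 = 0.01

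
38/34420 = 19/17210 = 0.00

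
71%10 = 1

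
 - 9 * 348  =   - 3132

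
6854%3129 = 596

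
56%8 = 0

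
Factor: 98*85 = 2^1*5^1*7^2*17^1 = 8330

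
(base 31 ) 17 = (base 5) 123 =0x26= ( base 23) 1f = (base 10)38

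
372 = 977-605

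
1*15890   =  15890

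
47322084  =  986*47994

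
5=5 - 0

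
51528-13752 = 37776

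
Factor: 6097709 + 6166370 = 673^1*18223^1 = 12264079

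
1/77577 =1/77577 = 0.00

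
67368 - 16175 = 51193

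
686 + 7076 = 7762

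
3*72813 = 218439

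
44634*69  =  3079746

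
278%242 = 36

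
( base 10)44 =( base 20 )24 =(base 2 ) 101100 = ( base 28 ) 1g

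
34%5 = 4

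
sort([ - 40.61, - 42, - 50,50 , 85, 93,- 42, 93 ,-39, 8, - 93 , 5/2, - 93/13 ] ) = [ - 93,-50 , - 42,- 42, - 40.61,-39, - 93/13, 5/2,8,50, 85,93, 93] 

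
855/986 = 855/986  =  0.87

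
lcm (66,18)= 198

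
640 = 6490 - 5850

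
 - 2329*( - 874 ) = 2035546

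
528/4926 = 88/821 = 0.11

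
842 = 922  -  80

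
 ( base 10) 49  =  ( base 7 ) 100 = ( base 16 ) 31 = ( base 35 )1E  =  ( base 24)21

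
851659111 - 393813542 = 457845569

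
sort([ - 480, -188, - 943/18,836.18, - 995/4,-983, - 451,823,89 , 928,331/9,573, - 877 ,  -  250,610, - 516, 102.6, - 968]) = [ - 983, - 968, - 877, - 516, - 480, - 451, - 250, - 995/4,  -  188, - 943/18 , 331/9, 89,102.6,573, 610,823,836.18, 928]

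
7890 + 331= 8221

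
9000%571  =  435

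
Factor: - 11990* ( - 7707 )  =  2^1 *3^1 * 5^1*7^1* 11^1*109^1*367^1= 92406930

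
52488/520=6561/65 =100.94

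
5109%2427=255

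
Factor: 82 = 2^1 * 41^1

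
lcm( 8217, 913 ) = 8217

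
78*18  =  1404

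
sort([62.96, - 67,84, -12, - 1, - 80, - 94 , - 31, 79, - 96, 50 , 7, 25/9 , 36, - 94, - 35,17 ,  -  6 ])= [ - 96, - 94,  -  94, - 80,  -  67, - 35 , - 31, - 12, - 6, - 1,25/9,7, 17 , 36 , 50, 62.96, 79 , 84 ]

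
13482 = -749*(  -  18)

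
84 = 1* 84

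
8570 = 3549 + 5021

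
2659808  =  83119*32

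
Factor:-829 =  - 829^1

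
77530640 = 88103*880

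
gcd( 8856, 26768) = 8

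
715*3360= 2402400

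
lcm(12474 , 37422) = 37422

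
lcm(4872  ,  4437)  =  248472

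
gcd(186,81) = 3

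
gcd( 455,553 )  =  7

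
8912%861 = 302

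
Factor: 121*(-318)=-2^1*3^1 * 11^2*53^1 = -38478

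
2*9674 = 19348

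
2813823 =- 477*(-5899 )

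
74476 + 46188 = 120664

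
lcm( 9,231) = 693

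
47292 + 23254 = 70546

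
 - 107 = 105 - 212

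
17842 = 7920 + 9922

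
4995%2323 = 349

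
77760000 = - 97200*(-800 )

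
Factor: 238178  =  2^1*119089^1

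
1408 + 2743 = 4151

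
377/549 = 377/549=0.69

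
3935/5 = 787 = 787.00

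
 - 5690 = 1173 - 6863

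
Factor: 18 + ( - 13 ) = 5 = 5^1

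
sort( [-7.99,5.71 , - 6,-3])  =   [ - 7.99, - 6, - 3 , 5.71]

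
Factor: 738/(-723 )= -2^1*3^1*41^1*241^( - 1) = - 246/241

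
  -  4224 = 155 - 4379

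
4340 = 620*7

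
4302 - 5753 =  - 1451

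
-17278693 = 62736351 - 80015044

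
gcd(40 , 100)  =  20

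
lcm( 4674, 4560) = 186960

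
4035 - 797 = 3238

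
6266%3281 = 2985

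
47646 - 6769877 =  - 6722231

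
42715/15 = 2847+2/3 = 2847.67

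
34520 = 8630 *4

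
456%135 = 51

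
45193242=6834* 6613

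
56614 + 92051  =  148665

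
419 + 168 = 587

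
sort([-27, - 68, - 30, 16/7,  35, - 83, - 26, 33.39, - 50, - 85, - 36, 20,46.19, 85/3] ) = [ - 85,-83, - 68,-50, - 36, - 30, - 27, -26 , 16/7,20, 85/3  ,  33.39,  35, 46.19]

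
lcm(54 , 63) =378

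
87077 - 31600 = 55477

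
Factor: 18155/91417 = 5^1*113^( -1)*809^(  -  1)  *3631^1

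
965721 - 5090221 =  - 4124500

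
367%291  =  76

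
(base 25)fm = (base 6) 1501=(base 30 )d7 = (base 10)397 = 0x18D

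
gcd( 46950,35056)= 626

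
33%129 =33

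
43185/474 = 91 + 17/158 = 91.11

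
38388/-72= -534 + 5/6 = - 533.17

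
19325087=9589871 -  - 9735216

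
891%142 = 39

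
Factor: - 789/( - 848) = 2^( - 4 ) * 3^1 *53^ ( - 1) *263^1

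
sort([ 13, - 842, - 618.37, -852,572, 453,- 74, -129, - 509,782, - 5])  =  [ -852,-842,-618.37, - 509, - 129,  -  74,-5, 13, 453,  572, 782]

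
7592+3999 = 11591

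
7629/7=7629/7 = 1089.86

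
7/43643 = 7/43643 = 0.00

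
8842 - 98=8744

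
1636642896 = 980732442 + 655910454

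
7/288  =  7/288 = 0.02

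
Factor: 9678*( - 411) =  - 2^1  *3^2 * 137^1* 1613^1 = - 3977658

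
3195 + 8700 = 11895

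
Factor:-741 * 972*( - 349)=251367948 = 2^2*3^6*13^1*19^1*349^1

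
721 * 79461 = 57291381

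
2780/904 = 3+17/226 = 3.08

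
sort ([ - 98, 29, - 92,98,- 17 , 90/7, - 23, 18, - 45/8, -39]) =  [ -98, - 92, - 39, - 23, - 17, - 45/8, 90/7, 18, 29,98 ] 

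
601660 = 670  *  898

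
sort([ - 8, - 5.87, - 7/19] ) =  [ - 8, - 5.87, - 7/19]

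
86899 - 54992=31907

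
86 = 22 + 64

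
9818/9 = 9818/9 =1090.89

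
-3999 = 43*( - 93) 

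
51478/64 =25739/32 = 804.34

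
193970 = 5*38794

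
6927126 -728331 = 6198795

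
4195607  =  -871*(-4817 )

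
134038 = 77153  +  56885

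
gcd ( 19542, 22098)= 6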